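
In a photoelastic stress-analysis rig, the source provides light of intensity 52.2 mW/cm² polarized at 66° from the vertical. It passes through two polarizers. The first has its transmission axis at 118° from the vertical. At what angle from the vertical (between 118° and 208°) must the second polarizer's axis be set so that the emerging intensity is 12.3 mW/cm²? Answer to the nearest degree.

θ ≈ 156°

By Malus's law, I₁ = I₀ cos²(118° − 66°) = I₀ cos²(52°) = 0.379 I₀.
Target fraction: 12.3 / 52.2 mW/cm² = 0.2356 of I₀.
Need I₂/I₀ = 0.2356, so cos²(θ − 118°) = 0.2356 / 0.379 = 0.6217.
θ − 118° = arccos(√0.6217) = 38.0°, giving θ ≈ 118 + 38.0 = 156.0°.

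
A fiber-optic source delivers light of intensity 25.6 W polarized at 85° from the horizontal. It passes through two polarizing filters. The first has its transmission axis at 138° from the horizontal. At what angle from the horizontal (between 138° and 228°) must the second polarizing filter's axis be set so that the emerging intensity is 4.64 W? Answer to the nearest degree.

By Malus's law, I₁ = I₀ cos²(138° − 85°) = I₀ cos²(53°) = 0.3622 I₀.
Target fraction: 4.64 / 25.6 W = 0.1812 of I₀.
Need I₂/I₀ = 0.1812, so cos²(θ − 138°) = 0.1812 / 0.3622 = 0.5004.
θ − 138° = arccos(√0.5004) = 45.0°, giving θ ≈ 138 + 45.0 = 183.0°.

θ ≈ 183°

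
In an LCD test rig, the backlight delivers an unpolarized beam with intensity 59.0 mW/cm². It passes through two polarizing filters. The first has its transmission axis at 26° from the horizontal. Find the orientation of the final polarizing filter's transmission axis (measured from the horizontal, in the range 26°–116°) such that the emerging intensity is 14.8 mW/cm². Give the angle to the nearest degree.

θ ≈ 71°

Unpolarized light through the first polarizer → I₁ = ½ I₀, now polarized at 26°.
Target fraction: 14.8 / 59.0 mW/cm² = 0.2508 of I₀.
Need I₂/I₀ = 0.2508, so cos²(θ − 26°) = 0.2508 / 0.5 = 0.5017.
θ − 26° = arccos(√0.5017) = 44.9°, giving θ ≈ 26 + 44.9 = 70.9°.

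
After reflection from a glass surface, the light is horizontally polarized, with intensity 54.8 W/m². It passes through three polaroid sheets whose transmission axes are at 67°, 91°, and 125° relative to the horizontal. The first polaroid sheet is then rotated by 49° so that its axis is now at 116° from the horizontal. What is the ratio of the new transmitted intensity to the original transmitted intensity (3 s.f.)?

I_new/I_old ≈ 1.24

Before rotation:
I₁ = I₀ cos²(67° − 0°) = I₀ cos²(67°) = 0.1527 I₀.
I₂ = I₁ cos²(91° − 67°) = 0.1527 I₀ · cos²(24°) = 0.1274 I₀.
I₃ = I₂ cos²(125° − 91°) = 0.1274 I₀ · cos²(34°) = 0.08757 I₀.
After rotation:
I₁ = I₀ cos²(116° − 0°) = I₀ cos²(64°) = 0.1922 I₀.
I₂ = I₁ cos²(91° − 116°) = 0.1922 I₀ · cos²(25°) = 0.1578 I₀.
I₃ = I₂ cos²(125° − 91°) = 0.1578 I₀ · cos²(34°) = 0.1085 I₀.
Ratio = 0.1085 / 0.08757 = 1.239.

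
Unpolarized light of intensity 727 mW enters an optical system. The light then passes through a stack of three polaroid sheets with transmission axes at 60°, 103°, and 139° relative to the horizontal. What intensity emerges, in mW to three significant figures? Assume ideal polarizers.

Unpolarized light through the first polarizer → I₁ = 727 mW/2 = 363.5 mW, polarized at 60°.
I₂ = I₁ · cos²(43°) = 363.5 · 0.5349 = 194.4 mW.
I₃ = I₂ · cos²(36°) = 194.4 · 0.6545 = 127.3 mW.

I ≈ 127 mW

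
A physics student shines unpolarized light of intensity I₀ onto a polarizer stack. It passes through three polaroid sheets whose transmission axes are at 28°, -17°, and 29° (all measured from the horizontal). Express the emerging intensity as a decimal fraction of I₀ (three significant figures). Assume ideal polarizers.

≈ 0.121 I₀

Unpolarized light through the first polarizer → I₁ = ½ I₀, now polarized at 28°.
I₂ = I₁ cos²(-17° − 28°) = 0.5 I₀ · cos²(45°) = 0.25 I₀.
I₃ = I₂ cos²(29° + 17°) = 0.25 I₀ · cos²(46°) = 0.1206 I₀.
Transmitted fraction = 0.1206.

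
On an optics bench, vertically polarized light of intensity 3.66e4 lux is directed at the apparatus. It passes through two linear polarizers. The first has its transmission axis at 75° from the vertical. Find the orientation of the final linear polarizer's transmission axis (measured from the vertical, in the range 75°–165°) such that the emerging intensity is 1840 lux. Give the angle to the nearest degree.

θ ≈ 105°

By Malus's law, I₁ = I₀ cos²(75° − 0°) = I₀ cos²(75°) = 0.06699 I₀.
Target fraction: 1840 / 3.66e4 lux = 0.05027 of I₀.
Need I₂/I₀ = 0.05027, so cos²(θ − 75°) = 0.05027 / 0.06699 = 0.7505.
θ − 75° = arccos(√0.7505) = 30.0°, giving θ ≈ 75 + 30.0 = 105.0°.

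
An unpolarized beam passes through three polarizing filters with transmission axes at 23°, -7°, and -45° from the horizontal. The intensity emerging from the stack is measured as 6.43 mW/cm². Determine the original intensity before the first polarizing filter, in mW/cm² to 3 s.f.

Unpolarized light through the first polarizer → I₁ = ½ I₀, now polarized at 23°.
I₂ = I₁ cos²(-7° − 23°) = 0.5 I₀ · cos²(30°) = 0.375 I₀.
I₃ = I₂ cos²(-45° + 7°) = 0.375 I₀ · cos²(38°) = 0.2329 I₀.
So 6.43 mW/cm² = 0.2329 I₀, giving I₀ = 6.43/0.2329 = 27.61 mW/cm².

I₀ ≈ 27.6 mW/cm²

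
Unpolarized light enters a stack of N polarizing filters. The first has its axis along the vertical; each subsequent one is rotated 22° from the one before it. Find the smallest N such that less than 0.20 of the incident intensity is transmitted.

N = 8

First polarizer halves the unpolarized light: factor 1/2.
Each further stage multiplies by cos²(22°) = 0.8597.
After N polarizers: T = 0.5·0.8597^(N−1). Require T < 0.20 ⇒ N−1 > ln(0.20/0.5)/ln(0.8597) = 6.06, so N−1 ≥ 7 and N = 8.
Check: N=8 gives T = 0.1735 < 0.20; N=7 gives T = 0.2018.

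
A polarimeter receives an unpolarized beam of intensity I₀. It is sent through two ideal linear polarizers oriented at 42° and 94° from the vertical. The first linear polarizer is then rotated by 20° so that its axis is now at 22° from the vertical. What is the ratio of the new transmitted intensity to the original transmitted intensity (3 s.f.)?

I_new/I_old ≈ 0.252

Before rotation:
Unpolarized light through the first polarizer → I₁ = ½ I₀, now polarized at 42°.
I₂ = I₁ cos²(94° − 42°) = 0.5 I₀ · cos²(52°) = 0.1895 I₀.
After rotation:
Unpolarized light through the first polarizer → I₁ = ½ I₀, now polarized at 22°.
I₂ = I₁ cos²(94° − 22°) = 0.5 I₀ · cos²(72°) = 0.04775 I₀.
Ratio = 0.04775 / 0.1895 = 0.2519.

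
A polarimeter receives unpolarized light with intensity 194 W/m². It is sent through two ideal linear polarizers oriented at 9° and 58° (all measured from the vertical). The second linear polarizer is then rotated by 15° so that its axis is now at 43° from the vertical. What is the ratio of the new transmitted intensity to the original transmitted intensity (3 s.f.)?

Before rotation:
Unpolarized light through the first polarizer → I₁ = ½ I₀, now polarized at 9°.
I₂ = I₁ cos²(58° − 9°) = 0.5 I₀ · cos²(49°) = 0.2152 I₀.
After rotation:
Unpolarized light through the first polarizer → I₁ = ½ I₀, now polarized at 9°.
I₂ = I₁ cos²(43° − 9°) = 0.5 I₀ · cos²(34°) = 0.3437 I₀.
Ratio = 0.3437 / 0.2152 = 1.597.

I_new/I_old ≈ 1.60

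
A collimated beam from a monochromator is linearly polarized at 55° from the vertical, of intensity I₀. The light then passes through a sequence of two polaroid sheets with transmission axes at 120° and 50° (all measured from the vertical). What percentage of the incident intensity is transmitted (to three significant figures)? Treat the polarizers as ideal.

I₁ = I₀ cos²(120° − 55°) = I₀ cos²(65°) = 0.1786 I₀.
I₂ = I₁ cos²(50° − 120°) = 0.1786 I₀ · cos²(70°) = 0.02089 I₀.
That is 2.089% of the incident intensity.

≈ 2.09%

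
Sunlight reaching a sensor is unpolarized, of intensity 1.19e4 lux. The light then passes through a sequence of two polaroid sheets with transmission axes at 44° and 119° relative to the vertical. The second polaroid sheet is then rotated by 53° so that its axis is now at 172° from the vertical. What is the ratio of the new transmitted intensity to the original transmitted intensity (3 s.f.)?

I_new/I_old ≈ 5.66

Before rotation:
Unpolarized light through the first polarizer → I₁ = ½ I₀, now polarized at 44°.
I₂ = I₁ cos²(119° − 44°) = 0.5 I₀ · cos²(75°) = 0.03349 I₀.
After rotation:
Unpolarized light through the first polarizer → I₁ = ½ I₀, now polarized at 44°.
Angle between axes 1 and 2: 52°. I₂ = 0.5 I₀ · cos²(52°) = 0.1895 I₀.
Ratio = 0.1895 / 0.03349 = 5.658.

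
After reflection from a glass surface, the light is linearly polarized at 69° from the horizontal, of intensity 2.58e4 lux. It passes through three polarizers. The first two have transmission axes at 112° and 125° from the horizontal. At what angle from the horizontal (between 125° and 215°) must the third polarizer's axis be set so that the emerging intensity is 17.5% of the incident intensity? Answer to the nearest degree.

By Malus's law, I₁ = I₀ cos²(112° − 69°) = I₀ cos²(43°) = 0.5349 I₀.
I₂ = I₁ cos²(125° − 112°) = 0.5349 I₀ · cos²(13°) = 0.5078 I₀.
Need I₃/I₀ = 0.175, so cos²(θ − 125°) = 0.175 / 0.5078 = 0.3446.
θ − 125° = arccos(√0.3446) = 54.1°, giving θ ≈ 125 + 54.1 = 179.1°.

θ ≈ 179°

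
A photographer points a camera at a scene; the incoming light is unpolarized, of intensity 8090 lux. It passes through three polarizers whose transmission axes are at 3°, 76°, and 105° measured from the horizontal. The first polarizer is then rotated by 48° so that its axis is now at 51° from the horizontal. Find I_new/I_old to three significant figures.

I_new/I_old ≈ 9.61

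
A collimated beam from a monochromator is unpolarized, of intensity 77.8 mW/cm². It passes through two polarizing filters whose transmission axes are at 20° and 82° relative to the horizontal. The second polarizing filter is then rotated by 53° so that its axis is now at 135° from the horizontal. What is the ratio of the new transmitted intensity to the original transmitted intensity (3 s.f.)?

Before rotation:
Unpolarized light through the first polarizer → I₁ = ½ I₀, now polarized at 20°.
I₂ = I₁ cos²(82° − 20°) = 0.5 I₀ · cos²(62°) = 0.1102 I₀.
After rotation:
Unpolarized light through the first polarizer → I₁ = ½ I₀, now polarized at 20°.
Angle between axes 1 and 2: 65°. I₂ = 0.5 I₀ · cos²(65°) = 0.0893 I₀.
Ratio = 0.0893 / 0.1102 = 0.8104.

I_new/I_old ≈ 0.810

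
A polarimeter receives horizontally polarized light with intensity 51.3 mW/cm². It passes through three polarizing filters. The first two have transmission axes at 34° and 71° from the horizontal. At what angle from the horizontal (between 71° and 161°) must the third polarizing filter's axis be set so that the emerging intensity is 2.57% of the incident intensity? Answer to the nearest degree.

I₁ = I₀ cos²(34° − 0°) = I₀ cos²(34°) = 0.6873 I₀.
I₂ = I₁ cos²(71° − 34°) = 0.6873 I₀ · cos²(37°) = 0.4384 I₀.
Need I₃/I₀ = 0.0257, so cos²(θ − 71°) = 0.0257 / 0.4384 = 0.05863.
θ − 71° = arccos(√0.05863) = 76.0°, giving θ ≈ 71 + 76.0 = 147.0°.

θ ≈ 147°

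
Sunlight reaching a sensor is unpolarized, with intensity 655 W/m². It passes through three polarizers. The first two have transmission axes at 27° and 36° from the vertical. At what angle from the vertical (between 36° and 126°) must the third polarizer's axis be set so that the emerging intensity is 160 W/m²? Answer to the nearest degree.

θ ≈ 81°

Unpolarized light through the first polarizer → I₁ = ½ I₀, now polarized at 27°.
I₂ = I₁ cos²(36° − 27°) = 0.5 I₀ · cos²(9°) = 0.4878 I₀.
Target fraction: 160 / 655 W/m² = 0.2443 of I₀.
Need I₃/I₀ = 0.2443, so cos²(θ − 36°) = 0.2443 / 0.4878 = 0.5008.
θ − 36° = arccos(√0.5008) = 45.0°, giving θ ≈ 36 + 45.0 = 81.0°.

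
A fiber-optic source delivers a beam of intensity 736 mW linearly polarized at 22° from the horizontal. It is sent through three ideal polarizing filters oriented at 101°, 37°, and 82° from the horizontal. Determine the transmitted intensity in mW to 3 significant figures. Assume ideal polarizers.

I₁ = 736 mW · cos²(79°) = 26.8 mW.
I₂ = I₁ · cos²(64°) = 26.8 · 0.1922 = 5.149 mW.
I₃ = I₂ · cos²(45°) = 5.149 · 0.5 = 2.575 mW.

I ≈ 2.57 mW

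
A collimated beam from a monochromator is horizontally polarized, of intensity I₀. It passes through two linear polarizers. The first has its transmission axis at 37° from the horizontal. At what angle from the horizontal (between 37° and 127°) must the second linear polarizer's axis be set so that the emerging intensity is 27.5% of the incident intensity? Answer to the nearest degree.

θ ≈ 86°

By Malus's law, I₁ = I₀ cos²(37° − 0°) = I₀ cos²(37°) = 0.6378 I₀.
Need I₂/I₀ = 0.275, so cos²(θ − 37°) = 0.275 / 0.6378 = 0.4312.
θ − 37° = arccos(√0.4312) = 49.0°, giving θ ≈ 37 + 49.0 = 86.0°.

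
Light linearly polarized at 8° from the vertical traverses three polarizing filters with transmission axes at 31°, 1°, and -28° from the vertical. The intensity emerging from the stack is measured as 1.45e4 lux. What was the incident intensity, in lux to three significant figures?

I₀ ≈ 2.98e4 lux

I₁ = I₀ cos²(31° − 8°) = I₀ cos²(23°) = 0.8473 I₀.
I₂ = I₁ cos²(1° − 31°) = 0.8473 I₀ · cos²(30°) = 0.6355 I₀.
I₃ = I₂ cos²(-28° − 1°) = 0.6355 I₀ · cos²(29°) = 0.4861 I₀.
So 1.45e4 lux = 0.4861 I₀, giving I₀ = 1.45e4/0.4861 = 2.983e+04 lux.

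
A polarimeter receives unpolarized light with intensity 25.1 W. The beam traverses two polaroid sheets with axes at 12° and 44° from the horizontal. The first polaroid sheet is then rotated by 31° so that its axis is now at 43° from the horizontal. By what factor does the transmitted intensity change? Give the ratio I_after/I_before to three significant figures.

Before rotation:
Unpolarized light through the first polarizer → I₁ = ½ I₀, now polarized at 12°.
I₂ = I₁ cos²(44° − 12°) = 0.5 I₀ · cos²(32°) = 0.3596 I₀.
After rotation:
Unpolarized light through the first polarizer → I₁ = ½ I₀, now polarized at 43°.
I₂ = I₁ cos²(44° − 43°) = 0.5 I₀ · cos²(1°) = 0.4998 I₀.
Ratio = 0.4998 / 0.3596 = 1.39.

I_new/I_old ≈ 1.39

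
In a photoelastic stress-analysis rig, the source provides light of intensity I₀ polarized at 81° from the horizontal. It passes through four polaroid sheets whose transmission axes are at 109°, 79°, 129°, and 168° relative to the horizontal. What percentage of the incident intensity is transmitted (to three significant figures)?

≈ 14.6%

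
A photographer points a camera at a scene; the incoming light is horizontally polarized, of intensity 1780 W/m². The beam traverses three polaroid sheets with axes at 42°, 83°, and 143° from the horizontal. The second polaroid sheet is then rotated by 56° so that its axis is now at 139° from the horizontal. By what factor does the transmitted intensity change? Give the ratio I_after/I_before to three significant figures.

I_new/I_old ≈ 0.104

Before rotation:
By Malus's law, I₁ = I₀ cos²(42° − 0°) = I₀ cos²(42°) = 0.5523 I₀.
I₂ = I₁ cos²(83° − 42°) = 0.5523 I₀ · cos²(41°) = 0.3146 I₀.
I₃ = I₂ cos²(143° − 83°) = 0.3146 I₀ · cos²(60°) = 0.07864 I₀.
After rotation:
I₁ = I₀ cos²(42° − 0°) = I₀ cos²(42°) = 0.5523 I₀.
Angle between axes 1 and 2: 83°. I₂ = 0.5523 I₀ · cos²(83°) = 0.008202 I₀.
I₃ = I₂ cos²(143° − 139°) = 0.008202 I₀ · cos²(4°) = 0.008162 I₀.
Ratio = 0.008162 / 0.07864 = 0.1038.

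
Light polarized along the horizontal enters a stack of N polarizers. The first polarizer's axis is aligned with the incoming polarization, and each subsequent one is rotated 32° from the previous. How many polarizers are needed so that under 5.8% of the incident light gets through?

First polarizer is aligned with the polarization: full transmission.
Each further stage multiplies by cos²(32°) = 0.7192.
After N polarizers: T = 0.7192^(N−1). Require T < 0.058 ⇒ N−1 > ln(0.058)/ln(0.7192) = 8.64, so N−1 ≥ 9 and N = 10.
Check: N=10 gives T = 0.05147 < 0.058; N=9 gives T = 0.07157.

N = 10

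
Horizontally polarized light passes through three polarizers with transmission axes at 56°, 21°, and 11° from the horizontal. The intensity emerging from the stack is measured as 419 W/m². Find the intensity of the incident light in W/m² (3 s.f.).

I₀ ≈ 2060 W/m²

I₁ = I₀ cos²(56° − 0°) = I₀ cos²(56°) = 0.3127 I₀.
I₂ = I₁ cos²(21° − 56°) = 0.3127 I₀ · cos²(35°) = 0.2098 I₀.
I₃ = I₂ cos²(11° − 21°) = 0.2098 I₀ · cos²(10°) = 0.2035 I₀.
So 419 W/m² = 0.2035 I₀, giving I₀ = 419/0.2035 = 2059 W/m².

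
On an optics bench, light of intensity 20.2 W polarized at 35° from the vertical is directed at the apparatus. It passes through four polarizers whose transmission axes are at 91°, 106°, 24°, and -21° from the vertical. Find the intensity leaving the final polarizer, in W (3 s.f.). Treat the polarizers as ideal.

I ≈ 0.0571 W

By Malus's law, I₁ = 20.2 W · cos²(56°) = 6.316 W.
I₂ = I₁ · cos²(15°) = 6.316 · 0.933 = 5.893 W.
I₃ = I₂ · cos²(82°) = 5.893 · 0.01937 = 0.1141 W.
I₄ = I₃ · cos²(45°) = 0.1141 · 0.5 = 0.05707 W.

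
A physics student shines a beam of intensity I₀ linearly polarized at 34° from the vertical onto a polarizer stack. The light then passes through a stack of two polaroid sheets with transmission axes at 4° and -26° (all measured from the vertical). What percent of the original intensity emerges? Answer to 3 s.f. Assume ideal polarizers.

I₁ = I₀ cos²(4° − 34°) = I₀ cos²(30°) = 0.75 I₀.
I₂ = I₁ cos²(-26° − 4°) = 0.75 I₀ · cos²(30°) = 0.5625 I₀.
That is 56.25% of the incident intensity.

≈ 56.3%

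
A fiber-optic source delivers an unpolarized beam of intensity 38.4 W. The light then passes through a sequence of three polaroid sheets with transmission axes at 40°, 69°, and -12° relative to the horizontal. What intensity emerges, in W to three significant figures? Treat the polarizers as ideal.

Unpolarized light through the first polarizer → I₁ = 38.4 W/2 = 19.2 W, polarized at 40°.
I₂ = I₁ · cos²(29°) = 19.2 · 0.765 = 14.69 W.
I₃ = I₂ · cos²(81°) = 14.69 · 0.02447 = 0.3594 W.

I ≈ 0.359 W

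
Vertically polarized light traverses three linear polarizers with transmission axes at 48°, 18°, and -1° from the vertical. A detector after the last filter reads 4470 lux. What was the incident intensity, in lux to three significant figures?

I₀ ≈ 1.49e4 lux

I₁ = I₀ cos²(48° − 0°) = I₀ cos²(48°) = 0.4477 I₀.
I₂ = I₁ cos²(18° − 48°) = 0.4477 I₀ · cos²(30°) = 0.3358 I₀.
I₃ = I₂ cos²(-1° − 18°) = 0.3358 I₀ · cos²(19°) = 0.3002 I₀.
So 4470 lux = 0.3002 I₀, giving I₀ = 4470/0.3002 = 1.489e+04 lux.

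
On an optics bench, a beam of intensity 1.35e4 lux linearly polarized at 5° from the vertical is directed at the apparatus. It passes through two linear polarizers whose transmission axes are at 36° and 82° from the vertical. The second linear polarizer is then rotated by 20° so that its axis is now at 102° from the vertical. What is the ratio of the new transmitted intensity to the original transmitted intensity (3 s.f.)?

I_new/I_old ≈ 0.343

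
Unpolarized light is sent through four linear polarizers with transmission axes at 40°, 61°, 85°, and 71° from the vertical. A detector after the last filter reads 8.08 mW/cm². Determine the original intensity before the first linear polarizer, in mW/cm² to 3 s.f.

Unpolarized light through the first polarizer → I₁ = ½ I₀, now polarized at 40°.
I₂ = I₁ cos²(61° − 40°) = 0.5 I₀ · cos²(21°) = 0.4358 I₀.
I₃ = I₂ cos²(85° − 61°) = 0.4358 I₀ · cos²(24°) = 0.3637 I₀.
I₄ = I₃ cos²(71° − 85°) = 0.3637 I₀ · cos²(14°) = 0.3424 I₀.
So 8.08 mW/cm² = 0.3424 I₀, giving I₀ = 8.08/0.3424 = 23.6 mW/cm².

I₀ ≈ 23.6 mW/cm²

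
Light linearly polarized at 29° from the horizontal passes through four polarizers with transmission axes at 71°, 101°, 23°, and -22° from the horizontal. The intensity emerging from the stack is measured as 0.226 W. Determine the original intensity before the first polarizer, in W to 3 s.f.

I₀ ≈ 25.2 W

By Malus's law, I₁ = I₀ cos²(71° − 29°) = I₀ cos²(42°) = 0.5523 I₀.
I₂ = I₁ cos²(101° − 71°) = 0.5523 I₀ · cos²(30°) = 0.4142 I₀.
I₃ = I₂ cos²(23° − 101°) = 0.4142 I₀ · cos²(78°) = 0.0179 I₀.
I₄ = I₃ cos²(-22° − 23°) = 0.0179 I₀ · cos²(45°) = 0.008952 I₀.
So 0.226 W = 0.008952 I₀, giving I₀ = 0.226/0.008952 = 25.24 W.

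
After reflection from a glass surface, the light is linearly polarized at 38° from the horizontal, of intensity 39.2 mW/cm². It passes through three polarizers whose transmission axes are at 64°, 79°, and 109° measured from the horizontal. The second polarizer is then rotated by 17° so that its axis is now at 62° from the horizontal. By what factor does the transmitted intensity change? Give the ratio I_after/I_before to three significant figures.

I_new/I_old ≈ 0.664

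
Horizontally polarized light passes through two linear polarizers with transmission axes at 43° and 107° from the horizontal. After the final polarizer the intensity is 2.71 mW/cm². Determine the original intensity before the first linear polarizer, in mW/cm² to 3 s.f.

I₀ ≈ 26.4 mW/cm²

I₁ = I₀ cos²(43° − 0°) = I₀ cos²(43°) = 0.5349 I₀.
I₂ = I₁ cos²(107° − 43°) = 0.5349 I₀ · cos²(64°) = 0.1028 I₀.
So 2.71 mW/cm² = 0.1028 I₀, giving I₀ = 2.71/0.1028 = 26.37 mW/cm².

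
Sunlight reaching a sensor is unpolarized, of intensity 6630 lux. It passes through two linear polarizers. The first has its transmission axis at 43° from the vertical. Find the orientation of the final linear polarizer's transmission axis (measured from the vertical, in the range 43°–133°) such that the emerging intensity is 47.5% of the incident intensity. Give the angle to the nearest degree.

Unpolarized light through the first polarizer → I₁ = ½ I₀, now polarized at 43°.
Need I₂/I₀ = 0.475, so cos²(θ − 43°) = 0.475 / 0.5 = 0.95.
θ − 43° = arccos(√0.95) = 12.9°, giving θ ≈ 43 + 12.9 = 55.9°.

θ ≈ 56°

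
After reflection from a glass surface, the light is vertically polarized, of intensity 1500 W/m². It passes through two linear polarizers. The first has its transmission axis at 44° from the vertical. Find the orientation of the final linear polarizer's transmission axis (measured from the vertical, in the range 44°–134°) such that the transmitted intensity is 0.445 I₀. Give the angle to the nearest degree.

θ ≈ 66°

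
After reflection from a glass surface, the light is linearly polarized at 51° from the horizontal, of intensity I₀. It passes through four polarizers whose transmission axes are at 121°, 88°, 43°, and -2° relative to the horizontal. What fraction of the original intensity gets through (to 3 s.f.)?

By Malus's law, I₁ = I₀ cos²(121° − 51°) = I₀ cos²(70°) = 0.117 I₀.
I₂ = I₁ cos²(88° − 121°) = 0.117 I₀ · cos²(33°) = 0.08228 I₀.
I₃ = I₂ cos²(43° − 88°) = 0.08228 I₀ · cos²(45°) = 0.04114 I₀.
I₄ = I₃ cos²(-2° − 43°) = 0.04114 I₀ · cos²(45°) = 0.02057 I₀.
Transmitted fraction = 0.02057.

≈ 0.0206 I₀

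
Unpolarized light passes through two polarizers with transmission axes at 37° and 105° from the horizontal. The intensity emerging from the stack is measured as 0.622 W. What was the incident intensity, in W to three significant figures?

I₀ ≈ 8.86 W

Unpolarized light through the first polarizer → I₁ = ½ I₀, now polarized at 37°.
I₂ = I₁ cos²(105° − 37°) = 0.5 I₀ · cos²(68°) = 0.07017 I₀.
So 0.622 W = 0.07017 I₀, giving I₀ = 0.622/0.07017 = 8.865 W.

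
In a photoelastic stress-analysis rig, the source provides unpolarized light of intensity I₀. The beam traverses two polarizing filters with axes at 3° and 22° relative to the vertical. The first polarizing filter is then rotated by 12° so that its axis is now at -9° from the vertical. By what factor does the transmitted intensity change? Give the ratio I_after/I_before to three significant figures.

I_new/I_old ≈ 0.822

Before rotation:
Unpolarized light through the first polarizer → I₁ = ½ I₀, now polarized at 3°.
I₂ = I₁ cos²(22° − 3°) = 0.5 I₀ · cos²(19°) = 0.447 I₀.
After rotation:
Unpolarized light through the first polarizer → I₁ = ½ I₀, now polarized at -9°.
I₂ = I₁ cos²(22° + 9°) = 0.5 I₀ · cos²(31°) = 0.3674 I₀.
Ratio = 0.3674 / 0.447 = 0.8218.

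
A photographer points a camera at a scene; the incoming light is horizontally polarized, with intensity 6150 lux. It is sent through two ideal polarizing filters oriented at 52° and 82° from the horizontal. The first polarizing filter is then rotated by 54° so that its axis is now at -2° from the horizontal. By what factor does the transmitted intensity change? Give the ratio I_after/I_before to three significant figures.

I_new/I_old ≈ 0.0384

Before rotation:
I₁ = I₀ cos²(52° − 0°) = I₀ cos²(52°) = 0.379 I₀.
I₂ = I₁ cos²(82° − 52°) = 0.379 I₀ · cos²(30°) = 0.2843 I₀.
After rotation:
I₁ = I₀ cos²(-2° − 0°) = I₀ cos²(2°) = 0.9988 I₀.
I₂ = I₁ cos²(82° + 2°) = 0.9988 I₀ · cos²(84°) = 0.01091 I₀.
Ratio = 0.01091 / 0.2843 = 0.03839.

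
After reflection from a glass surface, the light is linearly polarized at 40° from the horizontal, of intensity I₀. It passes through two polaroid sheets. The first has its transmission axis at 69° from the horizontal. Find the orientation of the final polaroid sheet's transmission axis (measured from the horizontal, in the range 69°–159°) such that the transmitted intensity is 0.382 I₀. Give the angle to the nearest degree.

I₁ = I₀ cos²(69° − 40°) = I₀ cos²(29°) = 0.765 I₀.
Need I₂/I₀ = 0.382, so cos²(θ − 69°) = 0.382 / 0.765 = 0.4994.
θ − 69° = arccos(√0.4994) = 45.0°, giving θ ≈ 69 + 45.0 = 114.0°.

θ ≈ 114°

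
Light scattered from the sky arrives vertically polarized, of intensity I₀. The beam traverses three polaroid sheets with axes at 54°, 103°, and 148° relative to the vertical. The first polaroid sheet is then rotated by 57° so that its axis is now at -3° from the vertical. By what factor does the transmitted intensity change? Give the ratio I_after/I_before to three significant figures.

Before rotation:
I₁ = I₀ cos²(54° − 0°) = I₀ cos²(54°) = 0.3455 I₀.
I₂ = I₁ cos²(103° − 54°) = 0.3455 I₀ · cos²(49°) = 0.1487 I₀.
I₃ = I₂ cos²(148° − 103°) = 0.1487 I₀ · cos²(45°) = 0.07435 I₀.
After rotation:
I₁ = I₀ cos²(-3° − 0°) = I₀ cos²(3°) = 0.9973 I₀.
Angle between axes 1 and 2: 74°. I₂ = 0.9973 I₀ · cos²(74°) = 0.07577 I₀.
I₃ = I₂ cos²(148° − 103°) = 0.07577 I₀ · cos²(45°) = 0.03788 I₀.
Ratio = 0.03788 / 0.07435 = 0.5095.

I_new/I_old ≈ 0.510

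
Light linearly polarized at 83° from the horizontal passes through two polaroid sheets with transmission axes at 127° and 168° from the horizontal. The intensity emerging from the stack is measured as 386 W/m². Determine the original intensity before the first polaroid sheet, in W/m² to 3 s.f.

I₀ ≈ 1310 W/m²

I₁ = I₀ cos²(127° − 83°) = I₀ cos²(44°) = 0.5174 I₀.
I₂ = I₁ cos²(168° − 127°) = 0.5174 I₀ · cos²(41°) = 0.2947 I₀.
So 386 W/m² = 0.2947 I₀, giving I₀ = 386/0.2947 = 1310 W/m².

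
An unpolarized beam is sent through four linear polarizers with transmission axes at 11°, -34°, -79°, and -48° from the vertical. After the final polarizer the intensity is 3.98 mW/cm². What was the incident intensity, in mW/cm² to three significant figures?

I₀ ≈ 43.3 mW/cm²

Unpolarized light through the first polarizer → I₁ = ½ I₀, now polarized at 11°.
I₂ = I₁ cos²(-34° − 11°) = 0.5 I₀ · cos²(45°) = 0.25 I₀.
I₃ = I₂ cos²(-79° + 34°) = 0.25 I₀ · cos²(45°) = 0.125 I₀.
I₄ = I₃ cos²(-48° + 79°) = 0.125 I₀ · cos²(31°) = 0.09184 I₀.
So 3.98 mW/cm² = 0.09184 I₀, giving I₀ = 3.98/0.09184 = 43.34 mW/cm².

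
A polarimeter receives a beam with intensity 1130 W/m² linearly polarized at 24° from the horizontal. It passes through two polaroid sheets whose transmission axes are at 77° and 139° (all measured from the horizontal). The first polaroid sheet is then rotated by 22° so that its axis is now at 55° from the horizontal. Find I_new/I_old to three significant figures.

Before rotation:
By Malus's law, I₁ = I₀ cos²(77° − 24°) = I₀ cos²(53°) = 0.3622 I₀.
I₂ = I₁ cos²(139° − 77°) = 0.3622 I₀ · cos²(62°) = 0.07983 I₀.
After rotation:
I₁ = I₀ cos²(55° − 24°) = I₀ cos²(31°) = 0.7347 I₀.
I₂ = I₁ cos²(139° − 55°) = 0.7347 I₀ · cos²(84°) = 0.008028 I₀.
Ratio = 0.008028 / 0.07983 = 0.1006.

I_new/I_old ≈ 0.101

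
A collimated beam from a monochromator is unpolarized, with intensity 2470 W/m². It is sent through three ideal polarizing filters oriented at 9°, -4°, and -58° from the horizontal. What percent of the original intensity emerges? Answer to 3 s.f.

Unpolarized light through the first polarizer → I₁ = 2470 W/m²/2 = 1235 W/m², polarized at 9°.
I₂ = I₁ · cos²(13°) = 1235 · 0.9494 = 1173 W/m².
I₃ = I₂ · cos²(54°) = 1173 · 0.3455 = 405.1 W/m².
That is 16.4% of the incident intensity.

≈ 16.4%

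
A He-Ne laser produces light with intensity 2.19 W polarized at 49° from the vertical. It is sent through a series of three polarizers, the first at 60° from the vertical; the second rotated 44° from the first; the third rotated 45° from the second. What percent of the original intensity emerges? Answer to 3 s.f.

≈ 24.9%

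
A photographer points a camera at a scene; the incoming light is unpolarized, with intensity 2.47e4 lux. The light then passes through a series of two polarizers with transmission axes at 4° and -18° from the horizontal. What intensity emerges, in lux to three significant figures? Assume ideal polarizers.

I ≈ 1.06e4 lux

Unpolarized light through the first polarizer → I₁ = 2.47e4 lux/2 = 1.235e+04 lux, polarized at 4°.
I₂ = I₁ · cos²(22°) = 1.235e+04 · 0.8597 = 1.062e+04 lux.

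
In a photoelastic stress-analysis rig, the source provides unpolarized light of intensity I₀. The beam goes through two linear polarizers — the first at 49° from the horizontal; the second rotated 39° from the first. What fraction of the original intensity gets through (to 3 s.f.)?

Unpolarized light through the first polarizer → I₁ = ½ I₀, now polarized at 49°.
I₂ = I₁ cos²(39°) = 0.5 · 0.604 I₀ = 0.302 I₀.
Transmitted fraction = 0.302.

≈ 0.302 I₀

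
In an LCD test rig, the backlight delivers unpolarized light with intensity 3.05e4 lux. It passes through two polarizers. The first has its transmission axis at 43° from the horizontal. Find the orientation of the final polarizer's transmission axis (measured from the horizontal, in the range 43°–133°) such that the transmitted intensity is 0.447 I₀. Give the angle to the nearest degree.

θ ≈ 62°

Unpolarized light through the first polarizer → I₁ = ½ I₀, now polarized at 43°.
Need I₂/I₀ = 0.447, so cos²(θ − 43°) = 0.447 / 0.5 = 0.894.
θ − 43° = arccos(√0.894) = 19.0°, giving θ ≈ 43 + 19.0 = 62.0°.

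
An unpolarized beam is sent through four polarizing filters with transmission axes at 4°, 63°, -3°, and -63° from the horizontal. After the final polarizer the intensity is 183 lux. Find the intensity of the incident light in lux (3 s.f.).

I₀ ≈ 3.34e4 lux

Unpolarized light through the first polarizer → I₁ = ½ I₀, now polarized at 4°.
I₂ = I₁ cos²(63° − 4°) = 0.5 I₀ · cos²(59°) = 0.1326 I₀.
I₃ = I₂ cos²(-3° − 63°) = 0.1326 I₀ · cos²(66°) = 0.02194 I₀.
I₄ = I₃ cos²(-63° + 3°) = 0.02194 I₀ · cos²(60°) = 0.005485 I₀.
So 183 lux = 0.005485 I₀, giving I₀ = 183/0.005485 = 3.336e+04 lux.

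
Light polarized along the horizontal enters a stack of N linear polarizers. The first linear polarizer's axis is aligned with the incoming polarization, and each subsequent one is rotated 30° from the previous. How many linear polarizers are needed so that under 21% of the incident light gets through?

First polarizer is aligned with the polarization: full transmission.
Each further stage multiplies by cos²(30°) = 0.75.
After N polarizers: T = 0.75^(N−1). Require T < 0.21 ⇒ N−1 > ln(0.21)/ln(0.75) = 5.42, so N−1 ≥ 6 and N = 7.
Check: N=7 gives T = 0.178 < 0.21; N=6 gives T = 0.2373.

N = 7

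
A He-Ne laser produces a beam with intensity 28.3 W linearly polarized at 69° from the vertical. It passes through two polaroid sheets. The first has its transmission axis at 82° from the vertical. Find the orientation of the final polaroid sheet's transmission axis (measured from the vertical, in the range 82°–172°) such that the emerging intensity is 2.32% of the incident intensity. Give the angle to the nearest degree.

θ ≈ 163°

I₁ = I₀ cos²(82° − 69°) = I₀ cos²(13°) = 0.9494 I₀.
Need I₂/I₀ = 0.0232, so cos²(θ − 82°) = 0.0232 / 0.9494 = 0.02444.
θ − 82° = arccos(√0.02444) = 81.0°, giving θ ≈ 82 + 81.0 = 163.0°.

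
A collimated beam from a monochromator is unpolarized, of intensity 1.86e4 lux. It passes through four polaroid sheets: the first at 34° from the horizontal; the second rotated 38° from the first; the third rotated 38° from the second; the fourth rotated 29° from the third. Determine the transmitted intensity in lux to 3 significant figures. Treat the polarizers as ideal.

I ≈ 2740 lux

Unpolarized light through the first polarizer → I₁ = 1.86e4 lux/2 = 9300 lux, polarized at 34°.
I₂ = I₁ · cos²(38°) = 9300 · 0.621 = 5775 lux.
I₃ = I₂ · cos²(38°) = 5775 · 0.621 = 3586 lux.
I₄ = I₃ · cos²(29°) = 3586 · 0.765 = 2743 lux.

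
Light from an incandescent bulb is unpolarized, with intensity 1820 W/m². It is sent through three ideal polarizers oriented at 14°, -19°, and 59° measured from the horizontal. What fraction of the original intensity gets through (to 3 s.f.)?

Unpolarized light through the first polarizer → I₁ = 1820 W/m²/2 = 910 W/m², polarized at 14°.
I₂ = I₁ · cos²(33°) = 910 · 0.7034 = 640.1 W/m².
I₃ = I₂ · cos²(78°) = 640.1 · 0.04323 = 27.67 W/m².
Transmitted fraction = 0.0152.

I/I₀ ≈ 0.0152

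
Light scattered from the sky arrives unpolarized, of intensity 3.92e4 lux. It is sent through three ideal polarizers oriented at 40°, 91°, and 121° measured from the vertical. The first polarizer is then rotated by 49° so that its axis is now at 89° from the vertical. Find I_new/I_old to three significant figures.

I_new/I_old ≈ 2.52

Before rotation:
Unpolarized light through the first polarizer → I₁ = ½ I₀, now polarized at 40°.
I₂ = I₁ cos²(91° − 40°) = 0.5 I₀ · cos²(51°) = 0.198 I₀.
I₃ = I₂ cos²(121° − 91°) = 0.198 I₀ · cos²(30°) = 0.1485 I₀.
After rotation:
Unpolarized light through the first polarizer → I₁ = ½ I₀, now polarized at 89°.
I₂ = I₁ cos²(91° − 89°) = 0.5 I₀ · cos²(2°) = 0.4994 I₀.
I₃ = I₂ cos²(121° − 91°) = 0.4994 I₀ · cos²(30°) = 0.3745 I₀.
Ratio = 0.3745 / 0.1485 = 2.522.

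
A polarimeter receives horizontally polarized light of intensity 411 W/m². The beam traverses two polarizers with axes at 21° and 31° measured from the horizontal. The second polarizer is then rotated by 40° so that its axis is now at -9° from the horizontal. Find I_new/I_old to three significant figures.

I_new/I_old ≈ 0.773

Before rotation:
I₁ = I₀ cos²(21° − 0°) = I₀ cos²(21°) = 0.8716 I₀.
I₂ = I₁ cos²(31° − 21°) = 0.8716 I₀ · cos²(10°) = 0.8453 I₀.
After rotation:
I₁ = I₀ cos²(21° − 0°) = I₀ cos²(21°) = 0.8716 I₀.
I₂ = I₁ cos²(-9° − 21°) = 0.8716 I₀ · cos²(30°) = 0.6537 I₀.
Ratio = 0.6537 / 0.8453 = 0.7733.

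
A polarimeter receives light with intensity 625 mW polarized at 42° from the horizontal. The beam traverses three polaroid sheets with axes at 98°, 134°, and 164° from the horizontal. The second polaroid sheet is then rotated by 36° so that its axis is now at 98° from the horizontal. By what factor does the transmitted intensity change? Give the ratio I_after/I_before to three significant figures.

Before rotation:
I₁ = I₀ cos²(98° − 42°) = I₀ cos²(56°) = 0.3127 I₀.
I₂ = I₁ cos²(134° − 98°) = 0.3127 I₀ · cos²(36°) = 0.2047 I₀.
I₃ = I₂ cos²(164° − 134°) = 0.2047 I₀ · cos²(30°) = 0.1535 I₀.
After rotation:
I₁ = I₀ cos²(98° − 42°) = I₀ cos²(56°) = 0.3127 I₀.
I₂ = I₁ cos²(98° − 98°) = 0.3127 I₀ · cos²(0°) = 0.3127 I₀.
I₃ = I₂ cos²(164° − 98°) = 0.3127 I₀ · cos²(66°) = 0.05173 I₀.
Ratio = 0.05173 / 0.1535 = 0.337.

I_new/I_old ≈ 0.337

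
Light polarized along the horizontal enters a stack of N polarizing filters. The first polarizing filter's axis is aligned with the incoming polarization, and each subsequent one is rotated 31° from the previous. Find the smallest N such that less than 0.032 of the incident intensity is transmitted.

First polarizer is aligned with the polarization: full transmission.
Each further stage multiplies by cos²(31°) = 0.7347.
After N polarizers: T = 0.7347^(N−1). Require T < 0.032 ⇒ N−1 > ln(0.032)/ln(0.7347) = 11.17, so N−1 ≥ 12 and N = 13.
Check: N=13 gives T = 0.02475 < 0.032; N=12 gives T = 0.03369.

N = 13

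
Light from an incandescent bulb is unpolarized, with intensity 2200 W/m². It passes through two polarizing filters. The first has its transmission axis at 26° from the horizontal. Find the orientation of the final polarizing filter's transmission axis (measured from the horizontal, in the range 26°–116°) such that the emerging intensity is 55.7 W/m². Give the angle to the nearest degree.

θ ≈ 103°

Unpolarized light through the first polarizer → I₁ = ½ I₀, now polarized at 26°.
Target fraction: 55.7 / 2200 W/m² = 0.02532 of I₀.
Need I₂/I₀ = 0.02532, so cos²(θ − 26°) = 0.02532 / 0.5 = 0.05064.
θ − 26° = arccos(√0.05064) = 77.0°, giving θ ≈ 26 + 77.0 = 103.0°.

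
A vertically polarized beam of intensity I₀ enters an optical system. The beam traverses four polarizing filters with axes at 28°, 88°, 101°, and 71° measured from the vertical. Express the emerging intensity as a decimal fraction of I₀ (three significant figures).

I₁ = I₀ cos²(28° − 0°) = I₀ cos²(28°) = 0.7796 I₀.
I₂ = I₁ cos²(88° − 28°) = 0.7796 I₀ · cos²(60°) = 0.1949 I₀.
I₃ = I₂ cos²(101° − 88°) = 0.1949 I₀ · cos²(13°) = 0.185 I₀.
I₄ = I₃ cos²(71° − 101°) = 0.185 I₀ · cos²(30°) = 0.1388 I₀.
Transmitted fraction = 0.1388.

≈ 0.139 I₀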